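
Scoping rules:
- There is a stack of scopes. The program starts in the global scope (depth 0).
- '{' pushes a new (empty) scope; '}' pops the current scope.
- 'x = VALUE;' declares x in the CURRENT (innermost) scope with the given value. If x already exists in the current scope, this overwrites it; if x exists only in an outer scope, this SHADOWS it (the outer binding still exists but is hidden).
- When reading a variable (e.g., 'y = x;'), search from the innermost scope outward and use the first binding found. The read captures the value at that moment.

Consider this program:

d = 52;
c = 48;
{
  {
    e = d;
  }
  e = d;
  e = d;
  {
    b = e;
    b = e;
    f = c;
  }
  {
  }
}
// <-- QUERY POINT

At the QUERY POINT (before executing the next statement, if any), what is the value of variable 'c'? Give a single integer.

Step 1: declare d=52 at depth 0
Step 2: declare c=48 at depth 0
Step 3: enter scope (depth=1)
Step 4: enter scope (depth=2)
Step 5: declare e=(read d)=52 at depth 2
Step 6: exit scope (depth=1)
Step 7: declare e=(read d)=52 at depth 1
Step 8: declare e=(read d)=52 at depth 1
Step 9: enter scope (depth=2)
Step 10: declare b=(read e)=52 at depth 2
Step 11: declare b=(read e)=52 at depth 2
Step 12: declare f=(read c)=48 at depth 2
Step 13: exit scope (depth=1)
Step 14: enter scope (depth=2)
Step 15: exit scope (depth=1)
Step 16: exit scope (depth=0)
Visible at query point: c=48 d=52

Answer: 48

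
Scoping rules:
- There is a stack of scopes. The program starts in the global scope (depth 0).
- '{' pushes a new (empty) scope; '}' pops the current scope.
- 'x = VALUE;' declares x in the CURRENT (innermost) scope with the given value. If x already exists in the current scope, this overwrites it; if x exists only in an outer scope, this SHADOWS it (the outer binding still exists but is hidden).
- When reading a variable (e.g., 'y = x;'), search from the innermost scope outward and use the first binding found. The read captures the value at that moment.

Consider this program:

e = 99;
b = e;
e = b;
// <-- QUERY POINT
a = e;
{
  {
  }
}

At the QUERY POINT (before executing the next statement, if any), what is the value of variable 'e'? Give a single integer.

Step 1: declare e=99 at depth 0
Step 2: declare b=(read e)=99 at depth 0
Step 3: declare e=(read b)=99 at depth 0
Visible at query point: b=99 e=99

Answer: 99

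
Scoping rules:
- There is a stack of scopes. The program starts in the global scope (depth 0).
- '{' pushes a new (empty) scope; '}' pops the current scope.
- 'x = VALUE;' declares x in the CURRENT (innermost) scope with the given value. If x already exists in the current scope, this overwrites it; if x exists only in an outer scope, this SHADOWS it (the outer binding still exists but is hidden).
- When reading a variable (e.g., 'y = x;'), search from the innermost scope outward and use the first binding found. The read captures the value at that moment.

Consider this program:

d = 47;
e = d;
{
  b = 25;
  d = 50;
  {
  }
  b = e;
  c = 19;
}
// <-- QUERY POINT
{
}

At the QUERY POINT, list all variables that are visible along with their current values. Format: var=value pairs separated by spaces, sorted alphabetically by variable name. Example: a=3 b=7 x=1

Step 1: declare d=47 at depth 0
Step 2: declare e=(read d)=47 at depth 0
Step 3: enter scope (depth=1)
Step 4: declare b=25 at depth 1
Step 5: declare d=50 at depth 1
Step 6: enter scope (depth=2)
Step 7: exit scope (depth=1)
Step 8: declare b=(read e)=47 at depth 1
Step 9: declare c=19 at depth 1
Step 10: exit scope (depth=0)
Visible at query point: d=47 e=47

Answer: d=47 e=47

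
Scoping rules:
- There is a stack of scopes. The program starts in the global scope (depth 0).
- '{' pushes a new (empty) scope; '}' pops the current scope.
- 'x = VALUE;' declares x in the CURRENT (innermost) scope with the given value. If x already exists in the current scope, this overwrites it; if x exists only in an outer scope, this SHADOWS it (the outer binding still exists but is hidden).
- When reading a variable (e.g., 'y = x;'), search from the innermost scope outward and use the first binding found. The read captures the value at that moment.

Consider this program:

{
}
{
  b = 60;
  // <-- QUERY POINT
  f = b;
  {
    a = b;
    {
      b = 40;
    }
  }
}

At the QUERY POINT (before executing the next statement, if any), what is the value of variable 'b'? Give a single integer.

Step 1: enter scope (depth=1)
Step 2: exit scope (depth=0)
Step 3: enter scope (depth=1)
Step 4: declare b=60 at depth 1
Visible at query point: b=60

Answer: 60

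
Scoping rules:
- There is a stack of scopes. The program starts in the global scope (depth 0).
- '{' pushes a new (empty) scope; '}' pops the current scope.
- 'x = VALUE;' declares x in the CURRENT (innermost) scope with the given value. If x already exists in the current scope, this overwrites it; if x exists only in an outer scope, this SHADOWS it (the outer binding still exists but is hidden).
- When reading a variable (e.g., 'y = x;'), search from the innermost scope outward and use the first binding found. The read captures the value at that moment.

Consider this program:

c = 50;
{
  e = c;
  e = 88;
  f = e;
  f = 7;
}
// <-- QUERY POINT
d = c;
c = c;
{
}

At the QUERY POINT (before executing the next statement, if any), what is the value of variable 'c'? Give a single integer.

Answer: 50

Derivation:
Step 1: declare c=50 at depth 0
Step 2: enter scope (depth=1)
Step 3: declare e=(read c)=50 at depth 1
Step 4: declare e=88 at depth 1
Step 5: declare f=(read e)=88 at depth 1
Step 6: declare f=7 at depth 1
Step 7: exit scope (depth=0)
Visible at query point: c=50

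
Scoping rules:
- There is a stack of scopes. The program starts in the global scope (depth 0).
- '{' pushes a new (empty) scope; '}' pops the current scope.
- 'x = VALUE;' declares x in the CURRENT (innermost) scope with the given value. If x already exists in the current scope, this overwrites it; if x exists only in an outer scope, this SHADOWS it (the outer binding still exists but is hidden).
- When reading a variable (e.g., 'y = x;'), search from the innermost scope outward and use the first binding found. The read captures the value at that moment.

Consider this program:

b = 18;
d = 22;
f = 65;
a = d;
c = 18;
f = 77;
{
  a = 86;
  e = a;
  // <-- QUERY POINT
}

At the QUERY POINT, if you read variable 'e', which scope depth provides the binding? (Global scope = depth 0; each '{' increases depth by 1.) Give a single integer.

Answer: 1

Derivation:
Step 1: declare b=18 at depth 0
Step 2: declare d=22 at depth 0
Step 3: declare f=65 at depth 0
Step 4: declare a=(read d)=22 at depth 0
Step 5: declare c=18 at depth 0
Step 6: declare f=77 at depth 0
Step 7: enter scope (depth=1)
Step 8: declare a=86 at depth 1
Step 9: declare e=(read a)=86 at depth 1
Visible at query point: a=86 b=18 c=18 d=22 e=86 f=77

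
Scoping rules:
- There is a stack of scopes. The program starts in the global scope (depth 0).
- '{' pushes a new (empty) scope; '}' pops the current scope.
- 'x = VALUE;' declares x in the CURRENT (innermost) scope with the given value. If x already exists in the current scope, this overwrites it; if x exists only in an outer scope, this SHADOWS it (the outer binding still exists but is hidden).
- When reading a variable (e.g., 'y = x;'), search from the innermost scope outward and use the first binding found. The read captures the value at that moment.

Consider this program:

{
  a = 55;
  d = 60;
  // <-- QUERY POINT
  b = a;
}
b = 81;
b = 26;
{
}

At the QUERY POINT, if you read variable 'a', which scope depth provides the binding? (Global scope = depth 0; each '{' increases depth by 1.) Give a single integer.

Step 1: enter scope (depth=1)
Step 2: declare a=55 at depth 1
Step 3: declare d=60 at depth 1
Visible at query point: a=55 d=60

Answer: 1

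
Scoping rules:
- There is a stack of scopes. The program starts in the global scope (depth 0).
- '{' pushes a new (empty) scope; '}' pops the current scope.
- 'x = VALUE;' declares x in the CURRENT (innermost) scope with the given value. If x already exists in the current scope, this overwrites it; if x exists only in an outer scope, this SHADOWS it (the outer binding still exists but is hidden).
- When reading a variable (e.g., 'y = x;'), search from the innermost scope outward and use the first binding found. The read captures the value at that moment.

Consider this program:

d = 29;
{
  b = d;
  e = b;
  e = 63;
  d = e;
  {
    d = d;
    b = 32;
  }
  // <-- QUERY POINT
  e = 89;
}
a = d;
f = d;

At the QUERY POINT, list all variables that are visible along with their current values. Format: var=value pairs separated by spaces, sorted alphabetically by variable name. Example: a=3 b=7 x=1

Answer: b=29 d=63 e=63

Derivation:
Step 1: declare d=29 at depth 0
Step 2: enter scope (depth=1)
Step 3: declare b=(read d)=29 at depth 1
Step 4: declare e=(read b)=29 at depth 1
Step 5: declare e=63 at depth 1
Step 6: declare d=(read e)=63 at depth 1
Step 7: enter scope (depth=2)
Step 8: declare d=(read d)=63 at depth 2
Step 9: declare b=32 at depth 2
Step 10: exit scope (depth=1)
Visible at query point: b=29 d=63 e=63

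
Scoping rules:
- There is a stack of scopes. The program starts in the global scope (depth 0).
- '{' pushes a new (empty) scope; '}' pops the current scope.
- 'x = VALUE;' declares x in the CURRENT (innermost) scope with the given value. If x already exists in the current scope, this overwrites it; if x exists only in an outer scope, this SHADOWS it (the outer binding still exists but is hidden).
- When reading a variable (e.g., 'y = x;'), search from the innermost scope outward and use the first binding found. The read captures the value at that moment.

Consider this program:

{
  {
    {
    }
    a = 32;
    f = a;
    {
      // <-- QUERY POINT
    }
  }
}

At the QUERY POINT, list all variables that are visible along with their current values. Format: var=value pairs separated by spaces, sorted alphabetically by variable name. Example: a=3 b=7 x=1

Answer: a=32 f=32

Derivation:
Step 1: enter scope (depth=1)
Step 2: enter scope (depth=2)
Step 3: enter scope (depth=3)
Step 4: exit scope (depth=2)
Step 5: declare a=32 at depth 2
Step 6: declare f=(read a)=32 at depth 2
Step 7: enter scope (depth=3)
Visible at query point: a=32 f=32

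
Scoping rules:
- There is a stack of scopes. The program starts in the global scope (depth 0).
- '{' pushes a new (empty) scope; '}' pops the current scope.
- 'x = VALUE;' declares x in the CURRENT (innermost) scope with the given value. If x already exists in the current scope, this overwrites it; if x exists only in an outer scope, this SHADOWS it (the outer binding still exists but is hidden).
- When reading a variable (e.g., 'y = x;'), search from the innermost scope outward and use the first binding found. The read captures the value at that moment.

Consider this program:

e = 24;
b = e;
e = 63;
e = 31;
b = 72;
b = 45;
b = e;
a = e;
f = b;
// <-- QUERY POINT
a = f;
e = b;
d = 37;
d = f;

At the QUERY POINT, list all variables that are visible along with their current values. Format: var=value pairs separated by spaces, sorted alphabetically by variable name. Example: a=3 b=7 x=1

Step 1: declare e=24 at depth 0
Step 2: declare b=(read e)=24 at depth 0
Step 3: declare e=63 at depth 0
Step 4: declare e=31 at depth 0
Step 5: declare b=72 at depth 0
Step 6: declare b=45 at depth 0
Step 7: declare b=(read e)=31 at depth 0
Step 8: declare a=(read e)=31 at depth 0
Step 9: declare f=(read b)=31 at depth 0
Visible at query point: a=31 b=31 e=31 f=31

Answer: a=31 b=31 e=31 f=31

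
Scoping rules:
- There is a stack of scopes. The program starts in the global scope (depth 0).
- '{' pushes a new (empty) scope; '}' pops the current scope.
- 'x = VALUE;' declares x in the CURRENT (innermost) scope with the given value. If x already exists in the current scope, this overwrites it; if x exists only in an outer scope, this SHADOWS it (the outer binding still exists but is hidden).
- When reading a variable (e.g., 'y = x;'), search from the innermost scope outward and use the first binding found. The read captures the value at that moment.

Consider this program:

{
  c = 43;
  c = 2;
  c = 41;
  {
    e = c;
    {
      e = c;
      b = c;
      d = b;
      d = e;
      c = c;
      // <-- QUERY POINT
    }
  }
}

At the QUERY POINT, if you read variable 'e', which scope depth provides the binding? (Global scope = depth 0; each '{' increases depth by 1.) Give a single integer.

Answer: 3

Derivation:
Step 1: enter scope (depth=1)
Step 2: declare c=43 at depth 1
Step 3: declare c=2 at depth 1
Step 4: declare c=41 at depth 1
Step 5: enter scope (depth=2)
Step 6: declare e=(read c)=41 at depth 2
Step 7: enter scope (depth=3)
Step 8: declare e=(read c)=41 at depth 3
Step 9: declare b=(read c)=41 at depth 3
Step 10: declare d=(read b)=41 at depth 3
Step 11: declare d=(read e)=41 at depth 3
Step 12: declare c=(read c)=41 at depth 3
Visible at query point: b=41 c=41 d=41 e=41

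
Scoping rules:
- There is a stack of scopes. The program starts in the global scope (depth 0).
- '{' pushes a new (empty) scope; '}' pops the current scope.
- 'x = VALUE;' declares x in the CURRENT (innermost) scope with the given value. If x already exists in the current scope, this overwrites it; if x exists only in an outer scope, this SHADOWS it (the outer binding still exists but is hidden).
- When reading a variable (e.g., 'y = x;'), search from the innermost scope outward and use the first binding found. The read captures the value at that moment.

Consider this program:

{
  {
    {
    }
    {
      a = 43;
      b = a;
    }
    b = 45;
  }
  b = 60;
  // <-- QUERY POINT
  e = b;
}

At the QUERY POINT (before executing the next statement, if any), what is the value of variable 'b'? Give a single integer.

Step 1: enter scope (depth=1)
Step 2: enter scope (depth=2)
Step 3: enter scope (depth=3)
Step 4: exit scope (depth=2)
Step 5: enter scope (depth=3)
Step 6: declare a=43 at depth 3
Step 7: declare b=(read a)=43 at depth 3
Step 8: exit scope (depth=2)
Step 9: declare b=45 at depth 2
Step 10: exit scope (depth=1)
Step 11: declare b=60 at depth 1
Visible at query point: b=60

Answer: 60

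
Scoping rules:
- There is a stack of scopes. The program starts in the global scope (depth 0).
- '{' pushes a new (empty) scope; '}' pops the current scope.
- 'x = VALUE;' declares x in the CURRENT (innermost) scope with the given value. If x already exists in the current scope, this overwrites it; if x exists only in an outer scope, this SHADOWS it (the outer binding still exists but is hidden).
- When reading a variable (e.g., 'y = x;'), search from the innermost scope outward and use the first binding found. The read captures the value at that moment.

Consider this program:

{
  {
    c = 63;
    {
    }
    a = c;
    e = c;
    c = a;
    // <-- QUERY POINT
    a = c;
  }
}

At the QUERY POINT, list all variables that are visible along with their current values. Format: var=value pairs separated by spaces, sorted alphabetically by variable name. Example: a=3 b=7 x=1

Step 1: enter scope (depth=1)
Step 2: enter scope (depth=2)
Step 3: declare c=63 at depth 2
Step 4: enter scope (depth=3)
Step 5: exit scope (depth=2)
Step 6: declare a=(read c)=63 at depth 2
Step 7: declare e=(read c)=63 at depth 2
Step 8: declare c=(read a)=63 at depth 2
Visible at query point: a=63 c=63 e=63

Answer: a=63 c=63 e=63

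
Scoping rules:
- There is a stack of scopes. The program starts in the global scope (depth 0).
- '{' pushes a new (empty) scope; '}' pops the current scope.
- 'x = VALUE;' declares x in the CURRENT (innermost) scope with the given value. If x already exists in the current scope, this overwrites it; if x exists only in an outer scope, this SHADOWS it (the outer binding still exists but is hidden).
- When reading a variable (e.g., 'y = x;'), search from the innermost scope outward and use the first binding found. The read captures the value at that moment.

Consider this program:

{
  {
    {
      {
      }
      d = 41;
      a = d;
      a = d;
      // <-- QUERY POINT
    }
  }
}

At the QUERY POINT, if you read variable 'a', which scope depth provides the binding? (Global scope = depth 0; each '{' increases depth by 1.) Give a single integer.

Step 1: enter scope (depth=1)
Step 2: enter scope (depth=2)
Step 3: enter scope (depth=3)
Step 4: enter scope (depth=4)
Step 5: exit scope (depth=3)
Step 6: declare d=41 at depth 3
Step 7: declare a=(read d)=41 at depth 3
Step 8: declare a=(read d)=41 at depth 3
Visible at query point: a=41 d=41

Answer: 3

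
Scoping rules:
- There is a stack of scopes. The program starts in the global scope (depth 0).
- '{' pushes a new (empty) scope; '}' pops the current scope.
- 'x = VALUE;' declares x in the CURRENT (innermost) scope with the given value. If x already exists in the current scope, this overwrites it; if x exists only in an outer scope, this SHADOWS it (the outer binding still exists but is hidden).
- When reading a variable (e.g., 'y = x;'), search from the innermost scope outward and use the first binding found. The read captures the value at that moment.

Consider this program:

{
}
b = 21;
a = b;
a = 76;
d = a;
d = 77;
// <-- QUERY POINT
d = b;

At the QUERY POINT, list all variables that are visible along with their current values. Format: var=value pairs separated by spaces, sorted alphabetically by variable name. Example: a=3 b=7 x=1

Step 1: enter scope (depth=1)
Step 2: exit scope (depth=0)
Step 3: declare b=21 at depth 0
Step 4: declare a=(read b)=21 at depth 0
Step 5: declare a=76 at depth 0
Step 6: declare d=(read a)=76 at depth 0
Step 7: declare d=77 at depth 0
Visible at query point: a=76 b=21 d=77

Answer: a=76 b=21 d=77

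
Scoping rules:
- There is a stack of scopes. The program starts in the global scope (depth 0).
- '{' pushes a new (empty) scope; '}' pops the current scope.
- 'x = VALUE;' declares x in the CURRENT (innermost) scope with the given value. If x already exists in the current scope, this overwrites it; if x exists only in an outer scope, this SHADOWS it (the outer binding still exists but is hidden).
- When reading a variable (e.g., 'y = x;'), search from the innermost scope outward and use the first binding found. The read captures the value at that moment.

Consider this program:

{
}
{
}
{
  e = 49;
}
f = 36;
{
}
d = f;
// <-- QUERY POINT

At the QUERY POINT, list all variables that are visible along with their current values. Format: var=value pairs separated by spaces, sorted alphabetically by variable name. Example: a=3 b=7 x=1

Step 1: enter scope (depth=1)
Step 2: exit scope (depth=0)
Step 3: enter scope (depth=1)
Step 4: exit scope (depth=0)
Step 5: enter scope (depth=1)
Step 6: declare e=49 at depth 1
Step 7: exit scope (depth=0)
Step 8: declare f=36 at depth 0
Step 9: enter scope (depth=1)
Step 10: exit scope (depth=0)
Step 11: declare d=(read f)=36 at depth 0
Visible at query point: d=36 f=36

Answer: d=36 f=36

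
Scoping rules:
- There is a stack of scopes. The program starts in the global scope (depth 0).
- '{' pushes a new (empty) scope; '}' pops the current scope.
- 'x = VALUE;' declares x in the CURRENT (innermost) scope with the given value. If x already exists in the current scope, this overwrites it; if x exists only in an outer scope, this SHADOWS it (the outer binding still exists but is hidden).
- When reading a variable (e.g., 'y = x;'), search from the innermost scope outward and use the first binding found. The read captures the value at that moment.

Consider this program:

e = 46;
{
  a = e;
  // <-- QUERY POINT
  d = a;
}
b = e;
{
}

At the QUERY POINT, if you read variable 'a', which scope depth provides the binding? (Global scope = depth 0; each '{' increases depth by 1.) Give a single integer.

Answer: 1

Derivation:
Step 1: declare e=46 at depth 0
Step 2: enter scope (depth=1)
Step 3: declare a=(read e)=46 at depth 1
Visible at query point: a=46 e=46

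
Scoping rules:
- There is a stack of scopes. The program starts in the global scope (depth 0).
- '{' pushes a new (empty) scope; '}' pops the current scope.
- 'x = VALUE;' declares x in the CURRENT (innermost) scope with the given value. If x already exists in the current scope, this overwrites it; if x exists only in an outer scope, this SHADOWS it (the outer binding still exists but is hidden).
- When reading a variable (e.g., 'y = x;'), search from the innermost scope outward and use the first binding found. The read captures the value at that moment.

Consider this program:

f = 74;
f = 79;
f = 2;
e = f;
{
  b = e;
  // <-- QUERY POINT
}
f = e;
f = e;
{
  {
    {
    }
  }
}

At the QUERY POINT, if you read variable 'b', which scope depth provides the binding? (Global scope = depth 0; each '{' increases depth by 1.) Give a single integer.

Answer: 1

Derivation:
Step 1: declare f=74 at depth 0
Step 2: declare f=79 at depth 0
Step 3: declare f=2 at depth 0
Step 4: declare e=(read f)=2 at depth 0
Step 5: enter scope (depth=1)
Step 6: declare b=(read e)=2 at depth 1
Visible at query point: b=2 e=2 f=2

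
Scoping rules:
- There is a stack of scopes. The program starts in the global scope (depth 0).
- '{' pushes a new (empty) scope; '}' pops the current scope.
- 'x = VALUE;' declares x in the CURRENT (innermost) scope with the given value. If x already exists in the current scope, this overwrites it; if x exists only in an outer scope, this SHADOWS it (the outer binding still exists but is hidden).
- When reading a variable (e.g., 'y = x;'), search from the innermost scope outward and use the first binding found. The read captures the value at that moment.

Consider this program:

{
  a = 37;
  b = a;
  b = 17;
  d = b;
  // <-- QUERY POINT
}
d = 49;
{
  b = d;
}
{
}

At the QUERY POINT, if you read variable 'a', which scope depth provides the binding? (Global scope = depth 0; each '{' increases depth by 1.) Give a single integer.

Step 1: enter scope (depth=1)
Step 2: declare a=37 at depth 1
Step 3: declare b=(read a)=37 at depth 1
Step 4: declare b=17 at depth 1
Step 5: declare d=(read b)=17 at depth 1
Visible at query point: a=37 b=17 d=17

Answer: 1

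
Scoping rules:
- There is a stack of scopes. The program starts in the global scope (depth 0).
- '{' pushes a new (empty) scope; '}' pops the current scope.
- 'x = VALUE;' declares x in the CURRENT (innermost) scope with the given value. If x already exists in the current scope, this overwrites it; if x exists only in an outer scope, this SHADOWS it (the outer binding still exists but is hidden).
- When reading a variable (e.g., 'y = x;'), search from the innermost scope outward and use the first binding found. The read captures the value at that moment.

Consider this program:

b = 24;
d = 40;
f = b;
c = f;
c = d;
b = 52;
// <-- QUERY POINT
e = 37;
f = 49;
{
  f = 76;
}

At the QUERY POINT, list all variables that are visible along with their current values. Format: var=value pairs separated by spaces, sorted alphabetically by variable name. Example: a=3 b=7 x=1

Answer: b=52 c=40 d=40 f=24

Derivation:
Step 1: declare b=24 at depth 0
Step 2: declare d=40 at depth 0
Step 3: declare f=(read b)=24 at depth 0
Step 4: declare c=(read f)=24 at depth 0
Step 5: declare c=(read d)=40 at depth 0
Step 6: declare b=52 at depth 0
Visible at query point: b=52 c=40 d=40 f=24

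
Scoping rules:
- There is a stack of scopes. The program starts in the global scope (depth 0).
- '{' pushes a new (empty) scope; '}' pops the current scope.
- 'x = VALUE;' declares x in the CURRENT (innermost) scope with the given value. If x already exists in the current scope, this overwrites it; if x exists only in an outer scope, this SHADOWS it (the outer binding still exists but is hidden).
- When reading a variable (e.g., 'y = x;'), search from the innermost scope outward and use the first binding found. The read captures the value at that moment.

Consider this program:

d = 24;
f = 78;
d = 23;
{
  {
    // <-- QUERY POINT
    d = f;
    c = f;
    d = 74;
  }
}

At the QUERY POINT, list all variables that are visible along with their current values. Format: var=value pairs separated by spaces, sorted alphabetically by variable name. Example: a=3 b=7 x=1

Step 1: declare d=24 at depth 0
Step 2: declare f=78 at depth 0
Step 3: declare d=23 at depth 0
Step 4: enter scope (depth=1)
Step 5: enter scope (depth=2)
Visible at query point: d=23 f=78

Answer: d=23 f=78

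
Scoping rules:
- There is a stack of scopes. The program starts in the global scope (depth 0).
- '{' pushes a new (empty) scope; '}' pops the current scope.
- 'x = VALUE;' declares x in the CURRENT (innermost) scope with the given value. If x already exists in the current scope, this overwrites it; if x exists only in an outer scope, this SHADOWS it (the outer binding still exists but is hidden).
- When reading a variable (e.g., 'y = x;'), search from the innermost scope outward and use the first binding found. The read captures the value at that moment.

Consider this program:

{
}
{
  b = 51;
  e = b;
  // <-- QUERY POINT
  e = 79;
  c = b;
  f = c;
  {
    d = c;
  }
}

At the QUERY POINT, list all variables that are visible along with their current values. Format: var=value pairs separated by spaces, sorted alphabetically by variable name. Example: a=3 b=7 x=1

Answer: b=51 e=51

Derivation:
Step 1: enter scope (depth=1)
Step 2: exit scope (depth=0)
Step 3: enter scope (depth=1)
Step 4: declare b=51 at depth 1
Step 5: declare e=(read b)=51 at depth 1
Visible at query point: b=51 e=51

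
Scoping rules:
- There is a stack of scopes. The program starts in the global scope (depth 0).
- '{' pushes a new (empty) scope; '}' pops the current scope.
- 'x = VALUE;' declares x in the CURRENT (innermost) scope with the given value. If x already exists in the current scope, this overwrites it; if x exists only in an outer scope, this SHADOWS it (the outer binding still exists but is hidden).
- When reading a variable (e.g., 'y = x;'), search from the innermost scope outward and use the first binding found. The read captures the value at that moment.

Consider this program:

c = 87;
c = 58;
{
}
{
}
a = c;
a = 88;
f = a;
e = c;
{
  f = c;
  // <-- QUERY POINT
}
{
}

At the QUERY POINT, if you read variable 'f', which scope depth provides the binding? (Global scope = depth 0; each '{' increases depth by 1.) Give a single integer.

Step 1: declare c=87 at depth 0
Step 2: declare c=58 at depth 0
Step 3: enter scope (depth=1)
Step 4: exit scope (depth=0)
Step 5: enter scope (depth=1)
Step 6: exit scope (depth=0)
Step 7: declare a=(read c)=58 at depth 0
Step 8: declare a=88 at depth 0
Step 9: declare f=(read a)=88 at depth 0
Step 10: declare e=(read c)=58 at depth 0
Step 11: enter scope (depth=1)
Step 12: declare f=(read c)=58 at depth 1
Visible at query point: a=88 c=58 e=58 f=58

Answer: 1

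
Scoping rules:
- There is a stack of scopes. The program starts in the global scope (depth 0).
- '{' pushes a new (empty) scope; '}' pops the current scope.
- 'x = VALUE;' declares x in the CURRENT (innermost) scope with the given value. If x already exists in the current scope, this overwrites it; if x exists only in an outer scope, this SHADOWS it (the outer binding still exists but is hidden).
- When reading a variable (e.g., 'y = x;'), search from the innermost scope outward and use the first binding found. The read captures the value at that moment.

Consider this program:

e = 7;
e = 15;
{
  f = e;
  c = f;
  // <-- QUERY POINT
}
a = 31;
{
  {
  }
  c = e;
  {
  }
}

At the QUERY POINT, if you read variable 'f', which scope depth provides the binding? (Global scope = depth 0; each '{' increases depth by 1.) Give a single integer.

Answer: 1

Derivation:
Step 1: declare e=7 at depth 0
Step 2: declare e=15 at depth 0
Step 3: enter scope (depth=1)
Step 4: declare f=(read e)=15 at depth 1
Step 5: declare c=(read f)=15 at depth 1
Visible at query point: c=15 e=15 f=15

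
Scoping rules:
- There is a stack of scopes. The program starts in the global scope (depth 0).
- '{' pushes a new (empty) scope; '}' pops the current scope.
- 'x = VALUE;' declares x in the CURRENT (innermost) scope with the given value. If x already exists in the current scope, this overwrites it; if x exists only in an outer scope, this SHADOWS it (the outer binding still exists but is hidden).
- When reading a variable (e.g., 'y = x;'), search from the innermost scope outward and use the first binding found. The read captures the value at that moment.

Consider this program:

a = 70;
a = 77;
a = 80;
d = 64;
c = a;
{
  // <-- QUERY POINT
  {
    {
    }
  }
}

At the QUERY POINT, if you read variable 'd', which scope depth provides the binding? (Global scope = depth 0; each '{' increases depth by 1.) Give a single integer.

Step 1: declare a=70 at depth 0
Step 2: declare a=77 at depth 0
Step 3: declare a=80 at depth 0
Step 4: declare d=64 at depth 0
Step 5: declare c=(read a)=80 at depth 0
Step 6: enter scope (depth=1)
Visible at query point: a=80 c=80 d=64

Answer: 0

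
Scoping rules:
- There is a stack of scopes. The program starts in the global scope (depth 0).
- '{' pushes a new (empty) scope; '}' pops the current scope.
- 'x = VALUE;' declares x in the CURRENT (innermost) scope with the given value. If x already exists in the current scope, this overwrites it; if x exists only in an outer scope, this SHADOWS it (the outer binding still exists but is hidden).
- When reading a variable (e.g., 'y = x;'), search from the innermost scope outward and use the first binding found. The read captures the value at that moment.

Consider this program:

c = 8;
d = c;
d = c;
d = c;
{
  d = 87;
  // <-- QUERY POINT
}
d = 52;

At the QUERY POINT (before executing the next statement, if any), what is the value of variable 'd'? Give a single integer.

Step 1: declare c=8 at depth 0
Step 2: declare d=(read c)=8 at depth 0
Step 3: declare d=(read c)=8 at depth 0
Step 4: declare d=(read c)=8 at depth 0
Step 5: enter scope (depth=1)
Step 6: declare d=87 at depth 1
Visible at query point: c=8 d=87

Answer: 87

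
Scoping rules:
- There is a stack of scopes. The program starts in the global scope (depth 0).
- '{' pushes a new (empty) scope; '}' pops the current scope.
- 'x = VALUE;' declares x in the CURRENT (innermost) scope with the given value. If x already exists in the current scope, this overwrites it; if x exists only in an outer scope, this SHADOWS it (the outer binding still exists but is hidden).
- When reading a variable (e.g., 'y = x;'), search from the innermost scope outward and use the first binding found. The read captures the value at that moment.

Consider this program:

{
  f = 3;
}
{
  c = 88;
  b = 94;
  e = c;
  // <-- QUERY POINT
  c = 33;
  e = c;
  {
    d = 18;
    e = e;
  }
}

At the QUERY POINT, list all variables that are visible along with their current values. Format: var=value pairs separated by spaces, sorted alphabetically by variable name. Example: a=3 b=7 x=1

Step 1: enter scope (depth=1)
Step 2: declare f=3 at depth 1
Step 3: exit scope (depth=0)
Step 4: enter scope (depth=1)
Step 5: declare c=88 at depth 1
Step 6: declare b=94 at depth 1
Step 7: declare e=(read c)=88 at depth 1
Visible at query point: b=94 c=88 e=88

Answer: b=94 c=88 e=88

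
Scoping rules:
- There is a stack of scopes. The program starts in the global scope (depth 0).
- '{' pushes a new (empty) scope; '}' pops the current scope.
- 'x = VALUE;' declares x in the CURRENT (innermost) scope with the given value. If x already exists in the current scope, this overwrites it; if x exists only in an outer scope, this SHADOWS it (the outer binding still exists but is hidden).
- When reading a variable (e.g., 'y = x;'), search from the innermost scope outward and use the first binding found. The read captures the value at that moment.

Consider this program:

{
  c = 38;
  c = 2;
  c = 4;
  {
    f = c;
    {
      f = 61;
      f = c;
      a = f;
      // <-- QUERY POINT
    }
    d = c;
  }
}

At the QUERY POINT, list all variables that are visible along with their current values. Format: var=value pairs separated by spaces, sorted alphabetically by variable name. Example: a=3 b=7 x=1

Answer: a=4 c=4 f=4

Derivation:
Step 1: enter scope (depth=1)
Step 2: declare c=38 at depth 1
Step 3: declare c=2 at depth 1
Step 4: declare c=4 at depth 1
Step 5: enter scope (depth=2)
Step 6: declare f=(read c)=4 at depth 2
Step 7: enter scope (depth=3)
Step 8: declare f=61 at depth 3
Step 9: declare f=(read c)=4 at depth 3
Step 10: declare a=(read f)=4 at depth 3
Visible at query point: a=4 c=4 f=4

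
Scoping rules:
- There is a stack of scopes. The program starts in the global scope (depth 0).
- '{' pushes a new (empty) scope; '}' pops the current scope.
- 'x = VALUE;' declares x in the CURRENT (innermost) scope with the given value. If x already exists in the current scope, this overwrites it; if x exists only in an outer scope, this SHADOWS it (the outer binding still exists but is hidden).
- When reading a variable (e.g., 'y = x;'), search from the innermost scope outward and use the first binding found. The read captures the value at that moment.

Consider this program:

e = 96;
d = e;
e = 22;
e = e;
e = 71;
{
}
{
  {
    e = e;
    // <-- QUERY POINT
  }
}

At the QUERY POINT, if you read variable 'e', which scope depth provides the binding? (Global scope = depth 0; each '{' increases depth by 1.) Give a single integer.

Step 1: declare e=96 at depth 0
Step 2: declare d=(read e)=96 at depth 0
Step 3: declare e=22 at depth 0
Step 4: declare e=(read e)=22 at depth 0
Step 5: declare e=71 at depth 0
Step 6: enter scope (depth=1)
Step 7: exit scope (depth=0)
Step 8: enter scope (depth=1)
Step 9: enter scope (depth=2)
Step 10: declare e=(read e)=71 at depth 2
Visible at query point: d=96 e=71

Answer: 2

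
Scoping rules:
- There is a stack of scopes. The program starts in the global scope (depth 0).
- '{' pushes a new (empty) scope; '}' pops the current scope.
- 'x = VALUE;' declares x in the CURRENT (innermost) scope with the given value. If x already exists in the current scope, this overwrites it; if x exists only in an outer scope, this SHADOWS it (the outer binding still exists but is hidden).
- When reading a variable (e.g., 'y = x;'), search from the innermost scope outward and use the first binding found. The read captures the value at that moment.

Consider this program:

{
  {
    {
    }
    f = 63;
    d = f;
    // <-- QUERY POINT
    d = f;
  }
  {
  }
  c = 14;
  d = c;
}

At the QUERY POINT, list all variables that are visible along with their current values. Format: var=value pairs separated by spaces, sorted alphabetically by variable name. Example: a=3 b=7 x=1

Answer: d=63 f=63

Derivation:
Step 1: enter scope (depth=1)
Step 2: enter scope (depth=2)
Step 3: enter scope (depth=3)
Step 4: exit scope (depth=2)
Step 5: declare f=63 at depth 2
Step 6: declare d=(read f)=63 at depth 2
Visible at query point: d=63 f=63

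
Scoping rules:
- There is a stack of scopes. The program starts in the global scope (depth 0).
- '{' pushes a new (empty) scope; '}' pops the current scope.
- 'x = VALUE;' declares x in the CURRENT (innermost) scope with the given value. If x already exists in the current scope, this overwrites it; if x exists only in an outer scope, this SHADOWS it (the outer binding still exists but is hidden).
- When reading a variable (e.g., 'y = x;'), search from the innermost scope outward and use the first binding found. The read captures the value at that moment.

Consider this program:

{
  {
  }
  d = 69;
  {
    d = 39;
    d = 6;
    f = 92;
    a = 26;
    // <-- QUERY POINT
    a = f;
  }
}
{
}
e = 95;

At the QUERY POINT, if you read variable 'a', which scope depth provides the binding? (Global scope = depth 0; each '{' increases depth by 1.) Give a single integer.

Step 1: enter scope (depth=1)
Step 2: enter scope (depth=2)
Step 3: exit scope (depth=1)
Step 4: declare d=69 at depth 1
Step 5: enter scope (depth=2)
Step 6: declare d=39 at depth 2
Step 7: declare d=6 at depth 2
Step 8: declare f=92 at depth 2
Step 9: declare a=26 at depth 2
Visible at query point: a=26 d=6 f=92

Answer: 2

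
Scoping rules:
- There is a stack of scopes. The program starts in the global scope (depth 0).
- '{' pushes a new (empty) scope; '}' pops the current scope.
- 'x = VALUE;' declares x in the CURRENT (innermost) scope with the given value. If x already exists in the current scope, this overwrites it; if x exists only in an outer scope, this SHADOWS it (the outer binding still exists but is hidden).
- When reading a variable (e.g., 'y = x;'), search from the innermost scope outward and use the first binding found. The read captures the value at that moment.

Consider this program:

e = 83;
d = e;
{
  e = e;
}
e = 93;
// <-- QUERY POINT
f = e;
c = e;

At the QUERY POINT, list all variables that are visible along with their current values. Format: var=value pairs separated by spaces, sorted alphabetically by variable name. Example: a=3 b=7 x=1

Answer: d=83 e=93

Derivation:
Step 1: declare e=83 at depth 0
Step 2: declare d=(read e)=83 at depth 0
Step 3: enter scope (depth=1)
Step 4: declare e=(read e)=83 at depth 1
Step 5: exit scope (depth=0)
Step 6: declare e=93 at depth 0
Visible at query point: d=83 e=93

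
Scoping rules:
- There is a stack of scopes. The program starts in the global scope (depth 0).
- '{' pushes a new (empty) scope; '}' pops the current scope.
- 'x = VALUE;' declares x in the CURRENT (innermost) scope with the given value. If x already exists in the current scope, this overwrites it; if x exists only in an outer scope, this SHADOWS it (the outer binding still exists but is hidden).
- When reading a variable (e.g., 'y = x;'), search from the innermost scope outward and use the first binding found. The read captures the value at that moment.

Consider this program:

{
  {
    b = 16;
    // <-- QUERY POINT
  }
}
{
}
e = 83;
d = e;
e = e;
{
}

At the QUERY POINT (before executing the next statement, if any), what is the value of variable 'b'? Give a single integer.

Step 1: enter scope (depth=1)
Step 2: enter scope (depth=2)
Step 3: declare b=16 at depth 2
Visible at query point: b=16

Answer: 16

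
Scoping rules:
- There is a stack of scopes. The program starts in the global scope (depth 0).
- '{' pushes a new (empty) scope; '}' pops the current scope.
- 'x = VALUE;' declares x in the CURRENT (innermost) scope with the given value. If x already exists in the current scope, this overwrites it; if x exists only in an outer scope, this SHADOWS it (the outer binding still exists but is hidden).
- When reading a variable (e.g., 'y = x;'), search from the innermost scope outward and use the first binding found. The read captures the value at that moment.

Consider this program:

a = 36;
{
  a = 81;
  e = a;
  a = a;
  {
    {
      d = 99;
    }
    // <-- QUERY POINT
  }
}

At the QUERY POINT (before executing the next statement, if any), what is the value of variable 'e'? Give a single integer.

Step 1: declare a=36 at depth 0
Step 2: enter scope (depth=1)
Step 3: declare a=81 at depth 1
Step 4: declare e=(read a)=81 at depth 1
Step 5: declare a=(read a)=81 at depth 1
Step 6: enter scope (depth=2)
Step 7: enter scope (depth=3)
Step 8: declare d=99 at depth 3
Step 9: exit scope (depth=2)
Visible at query point: a=81 e=81

Answer: 81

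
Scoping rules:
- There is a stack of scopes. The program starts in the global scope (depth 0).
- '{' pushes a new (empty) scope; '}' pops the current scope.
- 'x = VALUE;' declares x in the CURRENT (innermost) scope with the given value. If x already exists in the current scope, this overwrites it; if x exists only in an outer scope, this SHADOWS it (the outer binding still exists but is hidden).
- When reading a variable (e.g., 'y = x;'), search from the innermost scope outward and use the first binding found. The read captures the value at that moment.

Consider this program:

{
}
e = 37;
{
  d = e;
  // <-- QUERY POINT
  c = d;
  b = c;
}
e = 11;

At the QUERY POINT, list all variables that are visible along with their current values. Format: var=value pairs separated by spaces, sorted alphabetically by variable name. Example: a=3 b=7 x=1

Step 1: enter scope (depth=1)
Step 2: exit scope (depth=0)
Step 3: declare e=37 at depth 0
Step 4: enter scope (depth=1)
Step 5: declare d=(read e)=37 at depth 1
Visible at query point: d=37 e=37

Answer: d=37 e=37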